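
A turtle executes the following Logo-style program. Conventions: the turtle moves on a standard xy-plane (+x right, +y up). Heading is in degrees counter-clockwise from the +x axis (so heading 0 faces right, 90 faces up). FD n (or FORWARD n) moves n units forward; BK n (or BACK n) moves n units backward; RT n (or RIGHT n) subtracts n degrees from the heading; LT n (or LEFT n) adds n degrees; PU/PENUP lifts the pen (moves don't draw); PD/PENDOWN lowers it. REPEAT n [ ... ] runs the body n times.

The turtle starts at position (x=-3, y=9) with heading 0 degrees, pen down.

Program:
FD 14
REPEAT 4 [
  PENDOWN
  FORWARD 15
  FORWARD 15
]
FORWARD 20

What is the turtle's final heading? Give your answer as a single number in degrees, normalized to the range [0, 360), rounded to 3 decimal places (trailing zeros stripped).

Answer: 0

Derivation:
Executing turtle program step by step:
Start: pos=(-3,9), heading=0, pen down
FD 14: (-3,9) -> (11,9) [heading=0, draw]
REPEAT 4 [
  -- iteration 1/4 --
  PD: pen down
  FD 15: (11,9) -> (26,9) [heading=0, draw]
  FD 15: (26,9) -> (41,9) [heading=0, draw]
  -- iteration 2/4 --
  PD: pen down
  FD 15: (41,9) -> (56,9) [heading=0, draw]
  FD 15: (56,9) -> (71,9) [heading=0, draw]
  -- iteration 3/4 --
  PD: pen down
  FD 15: (71,9) -> (86,9) [heading=0, draw]
  FD 15: (86,9) -> (101,9) [heading=0, draw]
  -- iteration 4/4 --
  PD: pen down
  FD 15: (101,9) -> (116,9) [heading=0, draw]
  FD 15: (116,9) -> (131,9) [heading=0, draw]
]
FD 20: (131,9) -> (151,9) [heading=0, draw]
Final: pos=(151,9), heading=0, 10 segment(s) drawn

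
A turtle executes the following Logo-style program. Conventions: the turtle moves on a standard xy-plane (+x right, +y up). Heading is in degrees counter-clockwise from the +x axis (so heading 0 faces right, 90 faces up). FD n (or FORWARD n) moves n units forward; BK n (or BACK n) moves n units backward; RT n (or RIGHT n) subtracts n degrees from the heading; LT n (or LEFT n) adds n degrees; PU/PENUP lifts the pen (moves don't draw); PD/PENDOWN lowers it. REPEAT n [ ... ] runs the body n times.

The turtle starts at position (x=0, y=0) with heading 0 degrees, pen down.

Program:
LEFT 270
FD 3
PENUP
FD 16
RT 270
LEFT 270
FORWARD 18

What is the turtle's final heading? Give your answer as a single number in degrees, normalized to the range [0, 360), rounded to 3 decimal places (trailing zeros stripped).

Answer: 270

Derivation:
Executing turtle program step by step:
Start: pos=(0,0), heading=0, pen down
LT 270: heading 0 -> 270
FD 3: (0,0) -> (0,-3) [heading=270, draw]
PU: pen up
FD 16: (0,-3) -> (0,-19) [heading=270, move]
RT 270: heading 270 -> 0
LT 270: heading 0 -> 270
FD 18: (0,-19) -> (0,-37) [heading=270, move]
Final: pos=(0,-37), heading=270, 1 segment(s) drawn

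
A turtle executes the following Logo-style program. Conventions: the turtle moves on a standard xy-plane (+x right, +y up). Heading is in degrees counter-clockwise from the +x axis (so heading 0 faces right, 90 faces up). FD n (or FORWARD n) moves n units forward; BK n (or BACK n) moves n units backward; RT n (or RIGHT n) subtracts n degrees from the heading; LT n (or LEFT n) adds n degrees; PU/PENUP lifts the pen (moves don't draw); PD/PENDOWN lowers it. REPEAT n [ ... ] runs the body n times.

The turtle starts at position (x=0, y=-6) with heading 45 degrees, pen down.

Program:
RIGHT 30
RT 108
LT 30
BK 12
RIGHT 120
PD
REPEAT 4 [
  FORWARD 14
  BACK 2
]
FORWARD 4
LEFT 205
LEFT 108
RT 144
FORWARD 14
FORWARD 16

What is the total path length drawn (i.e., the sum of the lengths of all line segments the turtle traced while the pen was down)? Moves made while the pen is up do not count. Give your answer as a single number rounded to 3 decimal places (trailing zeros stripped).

Executing turtle program step by step:
Start: pos=(0,-6), heading=45, pen down
RT 30: heading 45 -> 15
RT 108: heading 15 -> 267
LT 30: heading 267 -> 297
BK 12: (0,-6) -> (-5.448,4.692) [heading=297, draw]
RT 120: heading 297 -> 177
PD: pen down
REPEAT 4 [
  -- iteration 1/4 --
  FD 14: (-5.448,4.692) -> (-19.429,5.425) [heading=177, draw]
  BK 2: (-19.429,5.425) -> (-17.431,5.32) [heading=177, draw]
  -- iteration 2/4 --
  FD 14: (-17.431,5.32) -> (-31.412,6.053) [heading=177, draw]
  BK 2: (-31.412,6.053) -> (-29.415,5.948) [heading=177, draw]
  -- iteration 3/4 --
  FD 14: (-29.415,5.948) -> (-43.396,6.681) [heading=177, draw]
  BK 2: (-43.396,6.681) -> (-41.399,6.576) [heading=177, draw]
  -- iteration 4/4 --
  FD 14: (-41.399,6.576) -> (-55.379,7.309) [heading=177, draw]
  BK 2: (-55.379,7.309) -> (-53.382,7.204) [heading=177, draw]
]
FD 4: (-53.382,7.204) -> (-57.377,7.414) [heading=177, draw]
LT 205: heading 177 -> 22
LT 108: heading 22 -> 130
RT 144: heading 130 -> 346
FD 14: (-57.377,7.414) -> (-43.792,4.027) [heading=346, draw]
FD 16: (-43.792,4.027) -> (-28.268,0.156) [heading=346, draw]
Final: pos=(-28.268,0.156), heading=346, 12 segment(s) drawn

Segment lengths:
  seg 1: (0,-6) -> (-5.448,4.692), length = 12
  seg 2: (-5.448,4.692) -> (-19.429,5.425), length = 14
  seg 3: (-19.429,5.425) -> (-17.431,5.32), length = 2
  seg 4: (-17.431,5.32) -> (-31.412,6.053), length = 14
  seg 5: (-31.412,6.053) -> (-29.415,5.948), length = 2
  seg 6: (-29.415,5.948) -> (-43.396,6.681), length = 14
  seg 7: (-43.396,6.681) -> (-41.399,6.576), length = 2
  seg 8: (-41.399,6.576) -> (-55.379,7.309), length = 14
  seg 9: (-55.379,7.309) -> (-53.382,7.204), length = 2
  seg 10: (-53.382,7.204) -> (-57.377,7.414), length = 4
  seg 11: (-57.377,7.414) -> (-43.792,4.027), length = 14
  seg 12: (-43.792,4.027) -> (-28.268,0.156), length = 16
Total = 110

Answer: 110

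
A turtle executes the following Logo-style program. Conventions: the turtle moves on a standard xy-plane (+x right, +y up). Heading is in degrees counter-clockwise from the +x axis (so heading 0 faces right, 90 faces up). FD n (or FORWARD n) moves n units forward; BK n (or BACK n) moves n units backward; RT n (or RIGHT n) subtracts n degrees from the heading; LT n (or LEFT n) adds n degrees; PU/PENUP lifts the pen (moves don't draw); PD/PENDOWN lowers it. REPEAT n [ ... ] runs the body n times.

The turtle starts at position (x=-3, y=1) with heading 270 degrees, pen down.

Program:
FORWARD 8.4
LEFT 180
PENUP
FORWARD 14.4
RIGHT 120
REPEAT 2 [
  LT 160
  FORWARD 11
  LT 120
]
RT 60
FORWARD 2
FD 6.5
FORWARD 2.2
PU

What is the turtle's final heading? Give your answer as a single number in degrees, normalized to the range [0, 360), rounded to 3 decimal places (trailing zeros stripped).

Executing turtle program step by step:
Start: pos=(-3,1), heading=270, pen down
FD 8.4: (-3,1) -> (-3,-7.4) [heading=270, draw]
LT 180: heading 270 -> 90
PU: pen up
FD 14.4: (-3,-7.4) -> (-3,7) [heading=90, move]
RT 120: heading 90 -> 330
REPEAT 2 [
  -- iteration 1/2 --
  LT 160: heading 330 -> 130
  FD 11: (-3,7) -> (-10.071,15.426) [heading=130, move]
  LT 120: heading 130 -> 250
  -- iteration 2/2 --
  LT 160: heading 250 -> 50
  FD 11: (-10.071,15.426) -> (-3,23.853) [heading=50, move]
  LT 120: heading 50 -> 170
]
RT 60: heading 170 -> 110
FD 2: (-3,23.853) -> (-3.684,25.732) [heading=110, move]
FD 6.5: (-3.684,25.732) -> (-5.907,31.84) [heading=110, move]
FD 2.2: (-5.907,31.84) -> (-6.66,33.908) [heading=110, move]
PU: pen up
Final: pos=(-6.66,33.908), heading=110, 1 segment(s) drawn

Answer: 110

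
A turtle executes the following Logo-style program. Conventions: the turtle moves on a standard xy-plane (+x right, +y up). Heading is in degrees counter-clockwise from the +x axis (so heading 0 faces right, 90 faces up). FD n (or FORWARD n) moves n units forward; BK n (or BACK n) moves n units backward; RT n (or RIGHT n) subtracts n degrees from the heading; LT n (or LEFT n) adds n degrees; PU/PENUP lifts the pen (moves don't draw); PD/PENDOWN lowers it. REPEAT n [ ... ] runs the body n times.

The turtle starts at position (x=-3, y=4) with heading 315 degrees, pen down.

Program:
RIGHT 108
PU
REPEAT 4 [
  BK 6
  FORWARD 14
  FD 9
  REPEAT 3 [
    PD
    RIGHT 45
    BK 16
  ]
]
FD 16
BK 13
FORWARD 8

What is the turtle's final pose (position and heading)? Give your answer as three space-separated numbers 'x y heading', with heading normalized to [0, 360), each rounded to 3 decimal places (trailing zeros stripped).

Answer: -8.262 -34.131 27

Derivation:
Executing turtle program step by step:
Start: pos=(-3,4), heading=315, pen down
RT 108: heading 315 -> 207
PU: pen up
REPEAT 4 [
  -- iteration 1/4 --
  BK 6: (-3,4) -> (2.346,6.724) [heading=207, move]
  FD 14: (2.346,6.724) -> (-10.128,0.368) [heading=207, move]
  FD 9: (-10.128,0.368) -> (-18.147,-3.718) [heading=207, move]
  REPEAT 3 [
    -- iteration 1/3 --
    PD: pen down
    RT 45: heading 207 -> 162
    BK 16: (-18.147,-3.718) -> (-2.93,-8.662) [heading=162, draw]
    -- iteration 2/3 --
    PD: pen down
    RT 45: heading 162 -> 117
    BK 16: (-2.93,-8.662) -> (4.334,-22.918) [heading=117, draw]
    -- iteration 3/3 --
    PD: pen down
    RT 45: heading 117 -> 72
    BK 16: (4.334,-22.918) -> (-0.611,-38.135) [heading=72, draw]
  ]
  -- iteration 2/4 --
  BK 6: (-0.611,-38.135) -> (-2.465,-43.841) [heading=72, draw]
  FD 14: (-2.465,-43.841) -> (1.862,-30.527) [heading=72, draw]
  FD 9: (1.862,-30.527) -> (4.643,-21.967) [heading=72, draw]
  REPEAT 3 [
    -- iteration 1/3 --
    PD: pen down
    RT 45: heading 72 -> 27
    BK 16: (4.643,-21.967) -> (-9.613,-29.231) [heading=27, draw]
    -- iteration 2/3 --
    PD: pen down
    RT 45: heading 27 -> 342
    BK 16: (-9.613,-29.231) -> (-24.83,-24.287) [heading=342, draw]
    -- iteration 3/3 --
    PD: pen down
    RT 45: heading 342 -> 297
    BK 16: (-24.83,-24.287) -> (-32.094,-10.031) [heading=297, draw]
  ]
  -- iteration 3/4 --
  BK 6: (-32.094,-10.031) -> (-34.818,-4.685) [heading=297, draw]
  FD 14: (-34.818,-4.685) -> (-28.462,-17.159) [heading=297, draw]
  FD 9: (-28.462,-17.159) -> (-24.376,-25.178) [heading=297, draw]
  REPEAT 3 [
    -- iteration 1/3 --
    PD: pen down
    RT 45: heading 297 -> 252
    BK 16: (-24.376,-25.178) -> (-19.432,-9.961) [heading=252, draw]
    -- iteration 2/3 --
    PD: pen down
    RT 45: heading 252 -> 207
    BK 16: (-19.432,-9.961) -> (-5.176,-2.697) [heading=207, draw]
    -- iteration 3/3 --
    PD: pen down
    RT 45: heading 207 -> 162
    BK 16: (-5.176,-2.697) -> (10.041,-7.641) [heading=162, draw]
  ]
  -- iteration 4/4 --
  BK 6: (10.041,-7.641) -> (15.747,-9.495) [heading=162, draw]
  FD 14: (15.747,-9.495) -> (2.432,-5.169) [heading=162, draw]
  FD 9: (2.432,-5.169) -> (-6.127,-2.388) [heading=162, draw]
  REPEAT 3 [
    -- iteration 1/3 --
    PD: pen down
    RT 45: heading 162 -> 117
    BK 16: (-6.127,-2.388) -> (1.137,-16.644) [heading=117, draw]
    -- iteration 2/3 --
    PD: pen down
    RT 45: heading 117 -> 72
    BK 16: (1.137,-16.644) -> (-3.807,-31.861) [heading=72, draw]
    -- iteration 3/3 --
    PD: pen down
    RT 45: heading 72 -> 27
    BK 16: (-3.807,-31.861) -> (-18.064,-39.125) [heading=27, draw]
  ]
]
FD 16: (-18.064,-39.125) -> (-3.807,-31.861) [heading=27, draw]
BK 13: (-3.807,-31.861) -> (-15.391,-37.763) [heading=27, draw]
FD 8: (-15.391,-37.763) -> (-8.262,-34.131) [heading=27, draw]
Final: pos=(-8.262,-34.131), heading=27, 24 segment(s) drawn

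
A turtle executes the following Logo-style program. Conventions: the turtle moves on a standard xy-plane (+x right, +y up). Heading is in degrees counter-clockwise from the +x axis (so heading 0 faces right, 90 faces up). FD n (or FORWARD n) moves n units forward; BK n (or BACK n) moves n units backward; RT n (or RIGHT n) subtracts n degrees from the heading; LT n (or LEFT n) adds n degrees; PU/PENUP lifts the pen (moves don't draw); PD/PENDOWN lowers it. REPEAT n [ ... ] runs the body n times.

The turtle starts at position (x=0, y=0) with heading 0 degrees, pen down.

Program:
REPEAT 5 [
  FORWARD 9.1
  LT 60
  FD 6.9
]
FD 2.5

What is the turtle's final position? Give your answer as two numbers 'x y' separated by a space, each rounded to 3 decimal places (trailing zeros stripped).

Executing turtle program step by step:
Start: pos=(0,0), heading=0, pen down
REPEAT 5 [
  -- iteration 1/5 --
  FD 9.1: (0,0) -> (9.1,0) [heading=0, draw]
  LT 60: heading 0 -> 60
  FD 6.9: (9.1,0) -> (12.55,5.976) [heading=60, draw]
  -- iteration 2/5 --
  FD 9.1: (12.55,5.976) -> (17.1,13.856) [heading=60, draw]
  LT 60: heading 60 -> 120
  FD 6.9: (17.1,13.856) -> (13.65,19.832) [heading=120, draw]
  -- iteration 3/5 --
  FD 9.1: (13.65,19.832) -> (9.1,27.713) [heading=120, draw]
  LT 60: heading 120 -> 180
  FD 6.9: (9.1,27.713) -> (2.2,27.713) [heading=180, draw]
  -- iteration 4/5 --
  FD 9.1: (2.2,27.713) -> (-6.9,27.713) [heading=180, draw]
  LT 60: heading 180 -> 240
  FD 6.9: (-6.9,27.713) -> (-10.35,21.737) [heading=240, draw]
  -- iteration 5/5 --
  FD 9.1: (-10.35,21.737) -> (-14.9,13.856) [heading=240, draw]
  LT 60: heading 240 -> 300
  FD 6.9: (-14.9,13.856) -> (-11.45,7.881) [heading=300, draw]
]
FD 2.5: (-11.45,7.881) -> (-10.2,5.716) [heading=300, draw]
Final: pos=(-10.2,5.716), heading=300, 11 segment(s) drawn

Answer: -10.2 5.716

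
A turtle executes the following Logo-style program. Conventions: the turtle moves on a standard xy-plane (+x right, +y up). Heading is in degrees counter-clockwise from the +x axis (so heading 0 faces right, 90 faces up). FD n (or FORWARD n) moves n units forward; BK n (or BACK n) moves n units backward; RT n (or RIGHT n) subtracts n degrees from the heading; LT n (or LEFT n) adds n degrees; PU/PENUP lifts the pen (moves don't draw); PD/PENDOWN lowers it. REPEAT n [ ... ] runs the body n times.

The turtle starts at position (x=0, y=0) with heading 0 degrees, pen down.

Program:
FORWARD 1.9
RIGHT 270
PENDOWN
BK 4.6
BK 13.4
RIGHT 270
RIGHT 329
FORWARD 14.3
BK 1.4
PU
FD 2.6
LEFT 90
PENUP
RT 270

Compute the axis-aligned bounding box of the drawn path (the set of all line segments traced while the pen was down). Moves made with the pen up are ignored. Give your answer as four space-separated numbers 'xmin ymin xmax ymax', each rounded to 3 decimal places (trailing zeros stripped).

Executing turtle program step by step:
Start: pos=(0,0), heading=0, pen down
FD 1.9: (0,0) -> (1.9,0) [heading=0, draw]
RT 270: heading 0 -> 90
PD: pen down
BK 4.6: (1.9,0) -> (1.9,-4.6) [heading=90, draw]
BK 13.4: (1.9,-4.6) -> (1.9,-18) [heading=90, draw]
RT 270: heading 90 -> 180
RT 329: heading 180 -> 211
FD 14.3: (1.9,-18) -> (-10.357,-25.365) [heading=211, draw]
BK 1.4: (-10.357,-25.365) -> (-9.157,-24.644) [heading=211, draw]
PU: pen up
FD 2.6: (-9.157,-24.644) -> (-11.386,-25.983) [heading=211, move]
LT 90: heading 211 -> 301
PU: pen up
RT 270: heading 301 -> 31
Final: pos=(-11.386,-25.983), heading=31, 5 segment(s) drawn

Segment endpoints: x in {-10.357, -9.157, 0, 1.9, 1.9, 1.9}, y in {-25.365, -24.644, -18, -4.6, 0}
xmin=-10.357, ymin=-25.365, xmax=1.9, ymax=0

Answer: -10.357 -25.365 1.9 0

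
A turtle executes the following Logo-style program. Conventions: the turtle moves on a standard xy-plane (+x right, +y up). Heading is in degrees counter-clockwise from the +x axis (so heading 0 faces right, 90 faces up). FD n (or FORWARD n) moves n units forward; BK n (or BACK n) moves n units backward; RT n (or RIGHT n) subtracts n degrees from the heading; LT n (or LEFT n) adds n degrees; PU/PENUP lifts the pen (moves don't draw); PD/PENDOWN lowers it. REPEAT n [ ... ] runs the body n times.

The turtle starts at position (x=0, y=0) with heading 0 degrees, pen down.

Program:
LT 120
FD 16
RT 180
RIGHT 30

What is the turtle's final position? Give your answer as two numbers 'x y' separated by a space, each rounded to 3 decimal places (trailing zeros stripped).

Answer: -8 13.856

Derivation:
Executing turtle program step by step:
Start: pos=(0,0), heading=0, pen down
LT 120: heading 0 -> 120
FD 16: (0,0) -> (-8,13.856) [heading=120, draw]
RT 180: heading 120 -> 300
RT 30: heading 300 -> 270
Final: pos=(-8,13.856), heading=270, 1 segment(s) drawn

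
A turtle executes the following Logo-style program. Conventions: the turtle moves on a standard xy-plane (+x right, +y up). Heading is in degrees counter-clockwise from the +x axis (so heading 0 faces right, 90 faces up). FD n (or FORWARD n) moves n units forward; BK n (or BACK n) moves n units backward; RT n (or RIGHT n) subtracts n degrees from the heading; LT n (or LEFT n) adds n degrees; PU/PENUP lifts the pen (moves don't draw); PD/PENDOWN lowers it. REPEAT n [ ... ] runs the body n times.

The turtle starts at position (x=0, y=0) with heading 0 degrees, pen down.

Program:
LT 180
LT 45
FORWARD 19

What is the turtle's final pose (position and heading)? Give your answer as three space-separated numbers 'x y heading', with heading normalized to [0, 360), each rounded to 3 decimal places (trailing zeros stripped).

Answer: -13.435 -13.435 225

Derivation:
Executing turtle program step by step:
Start: pos=(0,0), heading=0, pen down
LT 180: heading 0 -> 180
LT 45: heading 180 -> 225
FD 19: (0,0) -> (-13.435,-13.435) [heading=225, draw]
Final: pos=(-13.435,-13.435), heading=225, 1 segment(s) drawn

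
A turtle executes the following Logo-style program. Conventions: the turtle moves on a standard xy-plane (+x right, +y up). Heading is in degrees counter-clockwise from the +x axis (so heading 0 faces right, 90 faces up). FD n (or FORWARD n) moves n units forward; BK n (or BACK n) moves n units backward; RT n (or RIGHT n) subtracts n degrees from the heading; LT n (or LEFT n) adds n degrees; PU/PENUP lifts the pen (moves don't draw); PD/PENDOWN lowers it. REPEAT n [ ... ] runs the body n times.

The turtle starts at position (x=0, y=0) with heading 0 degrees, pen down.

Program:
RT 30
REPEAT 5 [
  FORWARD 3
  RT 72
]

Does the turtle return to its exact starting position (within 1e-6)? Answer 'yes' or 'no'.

Executing turtle program step by step:
Start: pos=(0,0), heading=0, pen down
RT 30: heading 0 -> 330
REPEAT 5 [
  -- iteration 1/5 --
  FD 3: (0,0) -> (2.598,-1.5) [heading=330, draw]
  RT 72: heading 330 -> 258
  -- iteration 2/5 --
  FD 3: (2.598,-1.5) -> (1.974,-4.434) [heading=258, draw]
  RT 72: heading 258 -> 186
  -- iteration 3/5 --
  FD 3: (1.974,-4.434) -> (-1.009,-4.748) [heading=186, draw]
  RT 72: heading 186 -> 114
  -- iteration 4/5 --
  FD 3: (-1.009,-4.748) -> (-2.229,-2.007) [heading=114, draw]
  RT 72: heading 114 -> 42
  -- iteration 5/5 --
  FD 3: (-2.229,-2.007) -> (0,0) [heading=42, draw]
  RT 72: heading 42 -> 330
]
Final: pos=(0,0), heading=330, 5 segment(s) drawn

Start position: (0, 0)
Final position: (0, 0)
Distance = 0; < 1e-6 -> CLOSED

Answer: yes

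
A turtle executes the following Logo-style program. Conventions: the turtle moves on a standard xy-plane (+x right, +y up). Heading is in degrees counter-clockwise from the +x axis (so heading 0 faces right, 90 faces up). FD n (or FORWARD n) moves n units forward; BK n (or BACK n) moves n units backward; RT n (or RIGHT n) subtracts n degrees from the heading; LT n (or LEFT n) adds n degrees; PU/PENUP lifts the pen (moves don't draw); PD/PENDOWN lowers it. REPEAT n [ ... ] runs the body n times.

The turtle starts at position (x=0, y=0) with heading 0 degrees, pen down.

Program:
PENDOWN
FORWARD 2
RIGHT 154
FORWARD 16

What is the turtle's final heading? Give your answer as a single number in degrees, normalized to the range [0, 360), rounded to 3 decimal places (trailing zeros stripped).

Answer: 206

Derivation:
Executing turtle program step by step:
Start: pos=(0,0), heading=0, pen down
PD: pen down
FD 2: (0,0) -> (2,0) [heading=0, draw]
RT 154: heading 0 -> 206
FD 16: (2,0) -> (-12.381,-7.014) [heading=206, draw]
Final: pos=(-12.381,-7.014), heading=206, 2 segment(s) drawn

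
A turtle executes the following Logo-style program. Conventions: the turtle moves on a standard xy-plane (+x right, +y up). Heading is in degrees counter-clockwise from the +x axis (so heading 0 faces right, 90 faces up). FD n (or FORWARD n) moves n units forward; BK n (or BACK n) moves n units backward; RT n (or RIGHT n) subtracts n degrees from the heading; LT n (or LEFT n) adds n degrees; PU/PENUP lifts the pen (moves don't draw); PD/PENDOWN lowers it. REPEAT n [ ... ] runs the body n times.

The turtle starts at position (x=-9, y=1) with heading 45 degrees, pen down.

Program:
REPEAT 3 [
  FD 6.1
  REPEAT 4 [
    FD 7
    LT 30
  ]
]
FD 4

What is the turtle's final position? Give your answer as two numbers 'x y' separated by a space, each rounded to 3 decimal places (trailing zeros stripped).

Answer: -6.172 3.828

Derivation:
Executing turtle program step by step:
Start: pos=(-9,1), heading=45, pen down
REPEAT 3 [
  -- iteration 1/3 --
  FD 6.1: (-9,1) -> (-4.687,5.313) [heading=45, draw]
  REPEAT 4 [
    -- iteration 1/4 --
    FD 7: (-4.687,5.313) -> (0.263,10.263) [heading=45, draw]
    LT 30: heading 45 -> 75
    -- iteration 2/4 --
    FD 7: (0.263,10.263) -> (2.075,17.025) [heading=75, draw]
    LT 30: heading 75 -> 105
    -- iteration 3/4 --
    FD 7: (2.075,17.025) -> (0.263,23.786) [heading=105, draw]
    LT 30: heading 105 -> 135
    -- iteration 4/4 --
    FD 7: (0.263,23.786) -> (-4.687,28.736) [heading=135, draw]
    LT 30: heading 135 -> 165
  ]
  -- iteration 2/3 --
  FD 6.1: (-4.687,28.736) -> (-10.579,30.315) [heading=165, draw]
  REPEAT 4 [
    -- iteration 1/4 --
    FD 7: (-10.579,30.315) -> (-17.34,32.126) [heading=165, draw]
    LT 30: heading 165 -> 195
    -- iteration 2/4 --
    FD 7: (-17.34,32.126) -> (-24.102,30.315) [heading=195, draw]
    LT 30: heading 195 -> 225
    -- iteration 3/4 --
    FD 7: (-24.102,30.315) -> (-29.052,25.365) [heading=225, draw]
    LT 30: heading 225 -> 255
    -- iteration 4/4 --
    FD 7: (-29.052,25.365) -> (-30.863,18.603) [heading=255, draw]
    LT 30: heading 255 -> 285
  ]
  -- iteration 3/3 --
  FD 6.1: (-30.863,18.603) -> (-29.284,12.711) [heading=285, draw]
  REPEAT 4 [
    -- iteration 1/4 --
    FD 7: (-29.284,12.711) -> (-27.473,5.95) [heading=285, draw]
    LT 30: heading 285 -> 315
    -- iteration 2/4 --
    FD 7: (-27.473,5.95) -> (-22.523,1) [heading=315, draw]
    LT 30: heading 315 -> 345
    -- iteration 3/4 --
    FD 7: (-22.523,1) -> (-15.761,-0.812) [heading=345, draw]
    LT 30: heading 345 -> 15
    -- iteration 4/4 --
    FD 7: (-15.761,-0.812) -> (-9,1) [heading=15, draw]
    LT 30: heading 15 -> 45
  ]
]
FD 4: (-9,1) -> (-6.172,3.828) [heading=45, draw]
Final: pos=(-6.172,3.828), heading=45, 16 segment(s) drawn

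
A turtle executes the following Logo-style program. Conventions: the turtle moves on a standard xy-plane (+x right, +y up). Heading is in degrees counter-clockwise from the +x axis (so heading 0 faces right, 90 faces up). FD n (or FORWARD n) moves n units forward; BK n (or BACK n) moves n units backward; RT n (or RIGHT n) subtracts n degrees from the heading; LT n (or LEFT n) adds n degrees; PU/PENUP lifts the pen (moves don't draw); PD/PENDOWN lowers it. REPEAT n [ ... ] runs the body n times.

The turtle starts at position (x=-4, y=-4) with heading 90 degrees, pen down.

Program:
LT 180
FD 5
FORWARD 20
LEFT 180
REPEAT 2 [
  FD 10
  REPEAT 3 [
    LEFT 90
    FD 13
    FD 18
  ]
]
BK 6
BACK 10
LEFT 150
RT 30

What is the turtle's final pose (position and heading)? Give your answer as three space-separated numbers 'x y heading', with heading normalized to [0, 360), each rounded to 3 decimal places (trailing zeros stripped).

Answer: -25 -34 30

Derivation:
Executing turtle program step by step:
Start: pos=(-4,-4), heading=90, pen down
LT 180: heading 90 -> 270
FD 5: (-4,-4) -> (-4,-9) [heading=270, draw]
FD 20: (-4,-9) -> (-4,-29) [heading=270, draw]
LT 180: heading 270 -> 90
REPEAT 2 [
  -- iteration 1/2 --
  FD 10: (-4,-29) -> (-4,-19) [heading=90, draw]
  REPEAT 3 [
    -- iteration 1/3 --
    LT 90: heading 90 -> 180
    FD 13: (-4,-19) -> (-17,-19) [heading=180, draw]
    FD 18: (-17,-19) -> (-35,-19) [heading=180, draw]
    -- iteration 2/3 --
    LT 90: heading 180 -> 270
    FD 13: (-35,-19) -> (-35,-32) [heading=270, draw]
    FD 18: (-35,-32) -> (-35,-50) [heading=270, draw]
    -- iteration 3/3 --
    LT 90: heading 270 -> 0
    FD 13: (-35,-50) -> (-22,-50) [heading=0, draw]
    FD 18: (-22,-50) -> (-4,-50) [heading=0, draw]
  ]
  -- iteration 2/2 --
  FD 10: (-4,-50) -> (6,-50) [heading=0, draw]
  REPEAT 3 [
    -- iteration 1/3 --
    LT 90: heading 0 -> 90
    FD 13: (6,-50) -> (6,-37) [heading=90, draw]
    FD 18: (6,-37) -> (6,-19) [heading=90, draw]
    -- iteration 2/3 --
    LT 90: heading 90 -> 180
    FD 13: (6,-19) -> (-7,-19) [heading=180, draw]
    FD 18: (-7,-19) -> (-25,-19) [heading=180, draw]
    -- iteration 3/3 --
    LT 90: heading 180 -> 270
    FD 13: (-25,-19) -> (-25,-32) [heading=270, draw]
    FD 18: (-25,-32) -> (-25,-50) [heading=270, draw]
  ]
]
BK 6: (-25,-50) -> (-25,-44) [heading=270, draw]
BK 10: (-25,-44) -> (-25,-34) [heading=270, draw]
LT 150: heading 270 -> 60
RT 30: heading 60 -> 30
Final: pos=(-25,-34), heading=30, 18 segment(s) drawn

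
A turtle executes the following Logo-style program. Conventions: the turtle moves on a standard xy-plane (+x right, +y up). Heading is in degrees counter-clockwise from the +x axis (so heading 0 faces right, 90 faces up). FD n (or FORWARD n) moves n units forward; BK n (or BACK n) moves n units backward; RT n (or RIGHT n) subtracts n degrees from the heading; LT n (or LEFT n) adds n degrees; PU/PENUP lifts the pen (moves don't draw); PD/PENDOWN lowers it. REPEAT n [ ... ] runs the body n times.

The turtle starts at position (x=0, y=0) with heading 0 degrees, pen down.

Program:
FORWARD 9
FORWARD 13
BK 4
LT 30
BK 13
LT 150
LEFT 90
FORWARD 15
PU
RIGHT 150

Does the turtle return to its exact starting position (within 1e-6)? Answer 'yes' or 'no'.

Executing turtle program step by step:
Start: pos=(0,0), heading=0, pen down
FD 9: (0,0) -> (9,0) [heading=0, draw]
FD 13: (9,0) -> (22,0) [heading=0, draw]
BK 4: (22,0) -> (18,0) [heading=0, draw]
LT 30: heading 0 -> 30
BK 13: (18,0) -> (6.742,-6.5) [heading=30, draw]
LT 150: heading 30 -> 180
LT 90: heading 180 -> 270
FD 15: (6.742,-6.5) -> (6.742,-21.5) [heading=270, draw]
PU: pen up
RT 150: heading 270 -> 120
Final: pos=(6.742,-21.5), heading=120, 5 segment(s) drawn

Start position: (0, 0)
Final position: (6.742, -21.5)
Distance = 22.532; >= 1e-6 -> NOT closed

Answer: no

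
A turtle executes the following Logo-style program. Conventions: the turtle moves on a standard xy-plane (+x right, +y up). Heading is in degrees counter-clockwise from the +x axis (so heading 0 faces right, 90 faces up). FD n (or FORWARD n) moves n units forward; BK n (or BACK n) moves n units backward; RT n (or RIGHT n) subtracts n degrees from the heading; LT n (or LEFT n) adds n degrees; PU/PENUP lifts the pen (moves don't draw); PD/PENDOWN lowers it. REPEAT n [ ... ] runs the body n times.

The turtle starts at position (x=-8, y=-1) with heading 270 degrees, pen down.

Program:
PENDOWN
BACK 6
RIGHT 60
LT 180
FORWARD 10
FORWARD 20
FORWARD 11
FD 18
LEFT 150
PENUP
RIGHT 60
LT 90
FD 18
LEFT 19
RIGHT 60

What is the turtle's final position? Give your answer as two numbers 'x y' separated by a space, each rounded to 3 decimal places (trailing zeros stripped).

Answer: 27.507 25.5

Derivation:
Executing turtle program step by step:
Start: pos=(-8,-1), heading=270, pen down
PD: pen down
BK 6: (-8,-1) -> (-8,5) [heading=270, draw]
RT 60: heading 270 -> 210
LT 180: heading 210 -> 30
FD 10: (-8,5) -> (0.66,10) [heading=30, draw]
FD 20: (0.66,10) -> (17.981,20) [heading=30, draw]
FD 11: (17.981,20) -> (27.507,25.5) [heading=30, draw]
FD 18: (27.507,25.5) -> (43.095,34.5) [heading=30, draw]
LT 150: heading 30 -> 180
PU: pen up
RT 60: heading 180 -> 120
LT 90: heading 120 -> 210
FD 18: (43.095,34.5) -> (27.507,25.5) [heading=210, move]
LT 19: heading 210 -> 229
RT 60: heading 229 -> 169
Final: pos=(27.507,25.5), heading=169, 5 segment(s) drawn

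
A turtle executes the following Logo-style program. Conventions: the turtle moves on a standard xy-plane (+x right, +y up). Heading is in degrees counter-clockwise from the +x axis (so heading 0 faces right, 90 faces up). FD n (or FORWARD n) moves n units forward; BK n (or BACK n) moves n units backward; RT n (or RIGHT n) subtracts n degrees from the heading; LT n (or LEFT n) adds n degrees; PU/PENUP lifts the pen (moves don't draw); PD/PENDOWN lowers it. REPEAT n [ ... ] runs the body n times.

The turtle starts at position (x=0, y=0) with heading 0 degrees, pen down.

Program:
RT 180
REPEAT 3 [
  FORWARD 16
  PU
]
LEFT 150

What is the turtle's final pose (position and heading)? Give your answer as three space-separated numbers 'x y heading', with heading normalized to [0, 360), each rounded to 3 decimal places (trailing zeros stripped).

Answer: -48 0 330

Derivation:
Executing turtle program step by step:
Start: pos=(0,0), heading=0, pen down
RT 180: heading 0 -> 180
REPEAT 3 [
  -- iteration 1/3 --
  FD 16: (0,0) -> (-16,0) [heading=180, draw]
  PU: pen up
  -- iteration 2/3 --
  FD 16: (-16,0) -> (-32,0) [heading=180, move]
  PU: pen up
  -- iteration 3/3 --
  FD 16: (-32,0) -> (-48,0) [heading=180, move]
  PU: pen up
]
LT 150: heading 180 -> 330
Final: pos=(-48,0), heading=330, 1 segment(s) drawn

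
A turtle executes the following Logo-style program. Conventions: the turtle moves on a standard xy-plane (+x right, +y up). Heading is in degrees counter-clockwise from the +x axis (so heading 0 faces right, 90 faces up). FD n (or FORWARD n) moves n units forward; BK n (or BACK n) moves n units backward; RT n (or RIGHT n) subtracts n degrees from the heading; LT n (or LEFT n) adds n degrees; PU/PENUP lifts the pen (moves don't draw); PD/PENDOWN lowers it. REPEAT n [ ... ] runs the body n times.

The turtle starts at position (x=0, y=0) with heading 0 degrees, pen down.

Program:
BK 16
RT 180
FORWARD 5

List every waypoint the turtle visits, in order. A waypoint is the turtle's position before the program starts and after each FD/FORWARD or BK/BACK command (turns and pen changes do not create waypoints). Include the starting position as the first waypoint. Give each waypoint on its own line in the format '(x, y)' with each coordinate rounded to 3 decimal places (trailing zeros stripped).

Answer: (0, 0)
(-16, 0)
(-21, 0)

Derivation:
Executing turtle program step by step:
Start: pos=(0,0), heading=0, pen down
BK 16: (0,0) -> (-16,0) [heading=0, draw]
RT 180: heading 0 -> 180
FD 5: (-16,0) -> (-21,0) [heading=180, draw]
Final: pos=(-21,0), heading=180, 2 segment(s) drawn
Waypoints (3 total):
(0, 0)
(-16, 0)
(-21, 0)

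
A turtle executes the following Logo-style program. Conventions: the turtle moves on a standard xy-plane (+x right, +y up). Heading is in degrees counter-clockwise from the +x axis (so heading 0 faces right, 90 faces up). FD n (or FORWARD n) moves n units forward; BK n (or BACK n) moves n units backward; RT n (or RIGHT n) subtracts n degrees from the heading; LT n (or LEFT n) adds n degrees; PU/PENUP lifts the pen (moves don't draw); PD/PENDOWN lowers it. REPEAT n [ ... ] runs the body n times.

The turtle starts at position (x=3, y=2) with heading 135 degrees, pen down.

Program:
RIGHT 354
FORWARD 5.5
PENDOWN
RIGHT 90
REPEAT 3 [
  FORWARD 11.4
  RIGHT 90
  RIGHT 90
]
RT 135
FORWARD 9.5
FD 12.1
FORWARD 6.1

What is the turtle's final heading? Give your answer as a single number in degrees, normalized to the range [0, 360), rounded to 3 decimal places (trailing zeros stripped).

Executing turtle program step by step:
Start: pos=(3,2), heading=135, pen down
RT 354: heading 135 -> 141
FD 5.5: (3,2) -> (-1.274,5.461) [heading=141, draw]
PD: pen down
RT 90: heading 141 -> 51
REPEAT 3 [
  -- iteration 1/3 --
  FD 11.4: (-1.274,5.461) -> (5.9,14.321) [heading=51, draw]
  RT 90: heading 51 -> 321
  RT 90: heading 321 -> 231
  -- iteration 2/3 --
  FD 11.4: (5.9,14.321) -> (-1.274,5.461) [heading=231, draw]
  RT 90: heading 231 -> 141
  RT 90: heading 141 -> 51
  -- iteration 3/3 --
  FD 11.4: (-1.274,5.461) -> (5.9,14.321) [heading=51, draw]
  RT 90: heading 51 -> 321
  RT 90: heading 321 -> 231
]
RT 135: heading 231 -> 96
FD 9.5: (5.9,14.321) -> (4.907,23.769) [heading=96, draw]
FD 12.1: (4.907,23.769) -> (3.642,35.802) [heading=96, draw]
FD 6.1: (3.642,35.802) -> (3.005,41.869) [heading=96, draw]
Final: pos=(3.005,41.869), heading=96, 7 segment(s) drawn

Answer: 96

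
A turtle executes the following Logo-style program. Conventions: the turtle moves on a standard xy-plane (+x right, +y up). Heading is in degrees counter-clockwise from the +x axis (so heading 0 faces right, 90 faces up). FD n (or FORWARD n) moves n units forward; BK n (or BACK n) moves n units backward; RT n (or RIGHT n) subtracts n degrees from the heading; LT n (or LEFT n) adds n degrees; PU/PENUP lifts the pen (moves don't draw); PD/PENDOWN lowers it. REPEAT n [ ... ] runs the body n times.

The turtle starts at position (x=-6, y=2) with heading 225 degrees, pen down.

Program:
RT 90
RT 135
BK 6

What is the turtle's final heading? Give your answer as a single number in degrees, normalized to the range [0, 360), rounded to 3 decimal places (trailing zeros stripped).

Executing turtle program step by step:
Start: pos=(-6,2), heading=225, pen down
RT 90: heading 225 -> 135
RT 135: heading 135 -> 0
BK 6: (-6,2) -> (-12,2) [heading=0, draw]
Final: pos=(-12,2), heading=0, 1 segment(s) drawn

Answer: 0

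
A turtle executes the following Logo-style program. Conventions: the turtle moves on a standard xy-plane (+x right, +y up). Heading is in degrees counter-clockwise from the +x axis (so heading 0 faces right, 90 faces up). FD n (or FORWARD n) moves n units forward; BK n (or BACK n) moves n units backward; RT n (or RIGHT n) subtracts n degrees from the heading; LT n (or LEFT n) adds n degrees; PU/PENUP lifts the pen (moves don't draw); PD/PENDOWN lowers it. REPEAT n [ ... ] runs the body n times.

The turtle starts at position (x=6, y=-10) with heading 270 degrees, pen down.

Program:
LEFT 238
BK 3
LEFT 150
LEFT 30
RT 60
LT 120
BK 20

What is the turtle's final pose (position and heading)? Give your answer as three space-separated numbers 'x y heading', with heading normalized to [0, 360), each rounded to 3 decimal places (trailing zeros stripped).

Executing turtle program step by step:
Start: pos=(6,-10), heading=270, pen down
LT 238: heading 270 -> 148
BK 3: (6,-10) -> (8.544,-11.59) [heading=148, draw]
LT 150: heading 148 -> 298
LT 30: heading 298 -> 328
RT 60: heading 328 -> 268
LT 120: heading 268 -> 28
BK 20: (8.544,-11.59) -> (-9.115,-20.979) [heading=28, draw]
Final: pos=(-9.115,-20.979), heading=28, 2 segment(s) drawn

Answer: -9.115 -20.979 28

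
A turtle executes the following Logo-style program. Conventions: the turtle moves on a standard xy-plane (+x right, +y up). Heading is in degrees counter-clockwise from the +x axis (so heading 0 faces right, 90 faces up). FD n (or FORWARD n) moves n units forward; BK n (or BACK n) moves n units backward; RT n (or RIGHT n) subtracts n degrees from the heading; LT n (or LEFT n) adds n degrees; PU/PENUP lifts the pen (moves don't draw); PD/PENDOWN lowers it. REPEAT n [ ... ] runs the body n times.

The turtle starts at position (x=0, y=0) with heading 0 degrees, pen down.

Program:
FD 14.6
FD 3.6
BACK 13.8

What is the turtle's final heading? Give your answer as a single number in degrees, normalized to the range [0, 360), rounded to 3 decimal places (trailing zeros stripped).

Executing turtle program step by step:
Start: pos=(0,0), heading=0, pen down
FD 14.6: (0,0) -> (14.6,0) [heading=0, draw]
FD 3.6: (14.6,0) -> (18.2,0) [heading=0, draw]
BK 13.8: (18.2,0) -> (4.4,0) [heading=0, draw]
Final: pos=(4.4,0), heading=0, 3 segment(s) drawn

Answer: 0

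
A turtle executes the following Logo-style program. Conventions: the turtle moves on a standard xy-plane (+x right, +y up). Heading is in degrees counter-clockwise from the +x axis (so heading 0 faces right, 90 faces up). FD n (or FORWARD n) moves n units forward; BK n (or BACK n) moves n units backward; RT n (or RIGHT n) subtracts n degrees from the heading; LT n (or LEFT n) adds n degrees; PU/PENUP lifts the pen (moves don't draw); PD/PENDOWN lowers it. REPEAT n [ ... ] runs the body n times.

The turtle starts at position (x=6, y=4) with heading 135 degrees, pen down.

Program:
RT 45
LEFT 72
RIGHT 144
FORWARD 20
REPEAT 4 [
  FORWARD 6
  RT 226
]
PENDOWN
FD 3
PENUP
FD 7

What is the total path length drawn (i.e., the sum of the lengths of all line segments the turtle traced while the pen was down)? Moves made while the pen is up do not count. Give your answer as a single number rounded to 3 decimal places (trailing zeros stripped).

Executing turtle program step by step:
Start: pos=(6,4), heading=135, pen down
RT 45: heading 135 -> 90
LT 72: heading 90 -> 162
RT 144: heading 162 -> 18
FD 20: (6,4) -> (25.021,10.18) [heading=18, draw]
REPEAT 4 [
  -- iteration 1/4 --
  FD 6: (25.021,10.18) -> (30.727,12.034) [heading=18, draw]
  RT 226: heading 18 -> 152
  -- iteration 2/4 --
  FD 6: (30.727,12.034) -> (25.43,14.851) [heading=152, draw]
  RT 226: heading 152 -> 286
  -- iteration 3/4 --
  FD 6: (25.43,14.851) -> (27.084,9.084) [heading=286, draw]
  RT 226: heading 286 -> 60
  -- iteration 4/4 --
  FD 6: (27.084,9.084) -> (30.084,14.28) [heading=60, draw]
  RT 226: heading 60 -> 194
]
PD: pen down
FD 3: (30.084,14.28) -> (27.173,13.554) [heading=194, draw]
PU: pen up
FD 7: (27.173,13.554) -> (20.381,11.861) [heading=194, move]
Final: pos=(20.381,11.861), heading=194, 6 segment(s) drawn

Segment lengths:
  seg 1: (6,4) -> (25.021,10.18), length = 20
  seg 2: (25.021,10.18) -> (30.727,12.034), length = 6
  seg 3: (30.727,12.034) -> (25.43,14.851), length = 6
  seg 4: (25.43,14.851) -> (27.084,9.084), length = 6
  seg 5: (27.084,9.084) -> (30.084,14.28), length = 6
  seg 6: (30.084,14.28) -> (27.173,13.554), length = 3
Total = 47

Answer: 47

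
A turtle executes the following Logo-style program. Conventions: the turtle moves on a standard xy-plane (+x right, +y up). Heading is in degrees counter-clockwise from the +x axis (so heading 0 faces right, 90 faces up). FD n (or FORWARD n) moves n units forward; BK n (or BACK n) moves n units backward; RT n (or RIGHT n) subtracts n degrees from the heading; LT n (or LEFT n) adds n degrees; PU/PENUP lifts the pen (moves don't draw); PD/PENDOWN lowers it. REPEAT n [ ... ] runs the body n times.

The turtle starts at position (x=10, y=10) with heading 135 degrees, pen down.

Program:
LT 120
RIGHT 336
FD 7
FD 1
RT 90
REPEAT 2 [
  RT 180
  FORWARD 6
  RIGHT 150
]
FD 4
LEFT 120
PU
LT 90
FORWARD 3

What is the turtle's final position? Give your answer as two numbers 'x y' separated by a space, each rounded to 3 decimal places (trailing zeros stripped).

Executing turtle program step by step:
Start: pos=(10,10), heading=135, pen down
LT 120: heading 135 -> 255
RT 336: heading 255 -> 279
FD 7: (10,10) -> (11.095,3.086) [heading=279, draw]
FD 1: (11.095,3.086) -> (11.251,2.098) [heading=279, draw]
RT 90: heading 279 -> 189
REPEAT 2 [
  -- iteration 1/2 --
  RT 180: heading 189 -> 9
  FD 6: (11.251,2.098) -> (17.178,3.037) [heading=9, draw]
  RT 150: heading 9 -> 219
  -- iteration 2/2 --
  RT 180: heading 219 -> 39
  FD 6: (17.178,3.037) -> (21.84,6.813) [heading=39, draw]
  RT 150: heading 39 -> 249
]
FD 4: (21.84,6.813) -> (20.407,3.079) [heading=249, draw]
LT 120: heading 249 -> 9
PU: pen up
LT 90: heading 9 -> 99
FD 3: (20.407,3.079) -> (19.938,6.042) [heading=99, move]
Final: pos=(19.938,6.042), heading=99, 5 segment(s) drawn

Answer: 19.938 6.042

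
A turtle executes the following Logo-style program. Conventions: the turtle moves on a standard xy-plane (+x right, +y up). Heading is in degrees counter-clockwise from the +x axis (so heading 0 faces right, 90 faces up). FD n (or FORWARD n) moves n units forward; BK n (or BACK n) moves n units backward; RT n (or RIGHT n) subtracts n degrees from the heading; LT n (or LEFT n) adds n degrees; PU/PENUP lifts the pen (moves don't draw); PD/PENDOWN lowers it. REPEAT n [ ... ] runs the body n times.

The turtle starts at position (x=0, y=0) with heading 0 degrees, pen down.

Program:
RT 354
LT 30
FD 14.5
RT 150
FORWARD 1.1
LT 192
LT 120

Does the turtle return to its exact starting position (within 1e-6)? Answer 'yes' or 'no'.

Answer: no

Derivation:
Executing turtle program step by step:
Start: pos=(0,0), heading=0, pen down
RT 354: heading 0 -> 6
LT 30: heading 6 -> 36
FD 14.5: (0,0) -> (11.731,8.523) [heading=36, draw]
RT 150: heading 36 -> 246
FD 1.1: (11.731,8.523) -> (11.283,7.518) [heading=246, draw]
LT 192: heading 246 -> 78
LT 120: heading 78 -> 198
Final: pos=(11.283,7.518), heading=198, 2 segment(s) drawn

Start position: (0, 0)
Final position: (11.283, 7.518)
Distance = 13.559; >= 1e-6 -> NOT closed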